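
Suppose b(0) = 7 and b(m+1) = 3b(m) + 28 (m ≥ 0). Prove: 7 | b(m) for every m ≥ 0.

Base case: b(0) = 7 = 7·1, so 7 | b(0).
Assume 7 | b(r), so b(r) = 7t for some integer t.
Then b(r+1) = 3b(r) + 28 = 3·(7t) + 28 = 7(3t + 4), so 7 | b(r+1).
This completes the inductive step, so 7 | b(m) for all m ≥ 0.

7 | b(m)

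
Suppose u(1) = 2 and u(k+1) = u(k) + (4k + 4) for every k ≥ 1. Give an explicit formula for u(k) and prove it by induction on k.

Claim: u(k) = 2k^2 + 2k − 2.

Base case: u(1) = 2, and 2·1^2 + 2·1 − 2 = 2.
Assume u(m) = 2m^2 + 2m − 2.
Then u(m+1) = u(m) + (4m + 4) = (2m^2 + 2m − 2) + (4m + 4) = 2m^2 + 6m + 2,
and 2·(m+1)^2 + 2·(m+1) − 2 = 2m^2 + 6m + 2.
This completes the inductive step, so u(k) = 2k^2 + 2k − 2 for all k ≥ 1.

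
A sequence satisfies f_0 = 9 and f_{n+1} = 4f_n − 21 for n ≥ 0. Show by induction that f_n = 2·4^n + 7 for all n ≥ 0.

Base case: f_0 = 9, and 2·4^0 + 7 = 2 + 7 = 9.
Assume f_m = 2·4^m + 7 for some m ≥ 0.
Then f_{m+1} = 4f_m − 21 = 4·(2·4^m + 7) − 21 = 8·4^m + 28 − 21 = 2·4^{m+1} + 7.
Hence f_n = 2·4^n + 7 for every n ≥ 0, by induction.

f_n = 2·4^n + 7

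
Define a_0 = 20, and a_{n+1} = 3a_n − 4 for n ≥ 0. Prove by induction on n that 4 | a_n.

Base case: a_0 = 20 = 4·5, so 4 | a_0.
Assume 4 | a_k, so a_k = 4t for some integer t.
Then a_{k+1} = 3a_k − 4 = 3·(4t) − 4 = 4(3t − 1), so 4 | a_{k+1}.
This completes the inductive step, so 4 | a_n for all n ≥ 0.

4 | a_n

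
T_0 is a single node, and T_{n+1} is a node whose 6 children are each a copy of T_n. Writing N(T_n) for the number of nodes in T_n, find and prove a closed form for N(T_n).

Claim: N(T_n) = (6^{n+1} − 1)/5.

Base case: N(T_0) = 1, and (6^{0+1} − 1)/5 = 1.
Assume N(T_k) = (6^{k+1} − 1)/5.
Then N(T_{k+1}) = 1 + 6N(T_k) = 1 + 6·(6^{k+1} − 1)/5 = 1 + (6^{k+2} − 6)/5 = (5 + 6^{k+2} − 6)/5 = (6^{k+2} − 1)/5.
Hence N(T_n) = (6^{n+1} − 1)/5 for every n ≥ 0, by induction.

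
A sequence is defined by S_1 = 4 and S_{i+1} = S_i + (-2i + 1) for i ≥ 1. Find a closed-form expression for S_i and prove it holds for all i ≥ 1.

Claim: S_i = -i^2 + 2i + 3.

Base case: S_1 = 4, and -1^2 + 2·1 + 3 = 4.
Assume S_m = -m^2 + 2m + 3.
Then S_{m+1} = S_m + (-2m + 1) = (-m^2 + 2m + 3) + (-2m + 1) = -m^2 + 4,
and -(m+1)^2 + 2·(m+1) + 3 = -m^2 + 4.
This completes the inductive step, so S_i = -i^2 + 2i + 3 for all i ≥ 1.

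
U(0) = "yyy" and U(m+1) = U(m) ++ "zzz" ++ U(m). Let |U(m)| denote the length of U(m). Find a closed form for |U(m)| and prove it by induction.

Claim: |U(m)| = 6·2^m − 3.

Base case: |U(0)| = 3, and 6·2^0 − 3 = 3.
Assume |U(r)| = 6·2^r − 3.
Then |U(r+1)| = |U(r)| + 3 + |U(r)| = 2|U(r)| + 3 = 2(6·2^r − 3) + 3 = 6·2^{r+1} − 6 + 3 = 6·2^{r+1} − 3.
Hence |U(m)| = 6·2^m − 3 for every m ≥ 0, by induction.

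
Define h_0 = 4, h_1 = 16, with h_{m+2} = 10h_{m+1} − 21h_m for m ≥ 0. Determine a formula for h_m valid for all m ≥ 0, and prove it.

Claim: h_m = 3·3^m + 7^m.

Base cases: h_0 = 4 and 3·3^0 + 7^0 = 4; h_1 = 16 and 3·3^1 + 7^1 = 16.
Assume h_i = 3·3^i + 7^i for all 0 ≤ i ≤ j, where j ≥ 1.
Then h_{j+1} = 10h_j − 21h_{j−1} = 10·(3·3^j + 7^j) − 21·(3·3^{j−1} + 7^{j−1}) = 3·(10·3 − 21)3^{j−1} + (10·7 − 21)7^{j−1} = 27·3^{j−1} + 49·7^{j−1} = 3·3^{j+1} + 7^{j+1}.
So the formula holds for j+1, and by strong induction h_m = 3·3^m + 7^m for all m ≥ 0.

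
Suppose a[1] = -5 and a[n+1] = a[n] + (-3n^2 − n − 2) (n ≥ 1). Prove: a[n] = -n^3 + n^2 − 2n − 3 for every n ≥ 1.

Base case: a[1] = -5, and -1^3 + 1^2 − 2·1 − 3 = -5.
Assume a[r] = -r^3 + r^2 − 2r − 3.
Then a[r+1] = a[r] + (-3r^2 − r − 2) = (-r^3 + r^2 − 2r − 3) + (-3r^2 − r − 2) = -r^3 − 2r^2 − 3r − 5,
and -(r+1)^3 + (r+1)^2 − 2·(r+1) − 3 = -r^3 − 2r^2 − 3r − 5.
This completes the inductive step, so a[n] = -n^3 + n^2 − 2n − 3 for all n ≥ 1.

a[n] = -n^3 + n^2 − 2n − 3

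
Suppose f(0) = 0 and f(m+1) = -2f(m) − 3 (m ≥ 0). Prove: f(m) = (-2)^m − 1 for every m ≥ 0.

Base case: f(0) = 0, and (-2)^0 − 1 = 1 − 1 = 0.
Assume f(k) = (-2)^k − 1 for some k ≥ 0.
Then f(k+1) = -2f(k) − 3 = -2·((-2)^k − 1) − 3 = -2·(-2)^k + 2 − 3 = (-2)^{k+1} − 1.
By induction, f(m) = (-2)^m − 1 for all m ≥ 0.

f(m) = (-2)^m − 1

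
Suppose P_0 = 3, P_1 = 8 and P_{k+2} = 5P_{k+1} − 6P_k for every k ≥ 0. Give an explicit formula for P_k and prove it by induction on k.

Claim: P_k = 2·3^k + 2^k.

Base cases: P_0 = 3 and 2·3^0 + 2^0 = 3; P_1 = 8 and 2·3^1 + 2^1 = 8.
Assume P_i = 2·3^i + 2^i for all 0 ≤ i ≤ j, where j ≥ 1.
Then P_{j+1} = 5P_j − 6P_{j−1} = 5·(2·3^j + 2^j) − 6·(2·3^{j−1} + 2^{j−1}) = 2·(5·3 − 6)3^{j−1} + (5·2 − 6)2^{j−1} = 18·3^{j−1} + 4·2^{j−1} = 2·3^{j+1} + 2^{j+1}.
By strong induction, P_k = 2·3^k + 2^k for all k ≥ 0.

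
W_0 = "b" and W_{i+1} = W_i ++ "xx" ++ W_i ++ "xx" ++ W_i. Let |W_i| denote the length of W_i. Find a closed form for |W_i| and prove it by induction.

Claim: |W_i| = 3^{i+1} − 2.

Base case: |W_0| = 1, and 3^{0+1} − 2 = 1.
Assume |W_k| = 3^{k+1} − 2.
Then |W_{k+1}| = 3|W_k| + 4 = 3(3^{k+1} − 2) + 4 = 3^{k+2} − 6 + 4 = 3^{k+2} − 2.
This completes the inductive step, so |W_i| = 3^{i+1} − 2 for all i ≥ 0.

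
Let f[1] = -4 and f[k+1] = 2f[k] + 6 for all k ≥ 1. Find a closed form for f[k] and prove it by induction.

Claim: f[k] = 2^k − 6.

Base case: f[1] = -4, and 2^1 − 6 = 2 − 6 = -4.
Assume f[r] = 2^r − 6 for some r ≥ 1.
Then f[r+1] = 2f[r] + 6 = 2·(2^r − 6) + 6 = 2^{r+1} − 12 + 6 = 2^{r+1} − 6.
This completes the inductive step, so f[k] = 2^k − 6 for all k ≥ 1.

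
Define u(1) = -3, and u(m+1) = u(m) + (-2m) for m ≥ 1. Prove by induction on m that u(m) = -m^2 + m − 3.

Base case: u(1) = -3, and -1^2 + 1 − 3 = -3.
Assume u(r) = -r^2 + r − 3.
Then u(r+1) = u(r) + (-2r) = (-r^2 + r − 3) + (-2r) = -r^2 − r − 3,
and -(r+1)^2 + (r+1) − 3 = -r^2 − r − 3.
Hence u(m) = -m^2 + m − 3 for every m ≥ 1, by induction.

u(m) = -m^2 + m − 3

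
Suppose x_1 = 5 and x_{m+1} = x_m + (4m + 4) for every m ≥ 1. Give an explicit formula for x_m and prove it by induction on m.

Claim: x_m = 2m^2 + 2m + 1.

Base case: x_1 = 5, and 2·1^2 + 2·1 + 1 = 5.
Assume x_r = 2r^2 + 2r + 1.
Then x_{r+1} = x_r + (4r + 4) = (2r^2 + 2r + 1) + (4r + 4) = 2r^2 + 6r + 5,
and 2·(r+1)^2 + 2·(r+1) + 1 = 2r^2 + 6r + 5.
By induction, x_m = 2m^2 + 2m + 1 for all m ≥ 1.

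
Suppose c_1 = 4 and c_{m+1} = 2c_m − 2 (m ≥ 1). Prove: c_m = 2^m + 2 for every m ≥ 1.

Base case: c_1 = 4, and 2^1 + 2 = 2 + 2 = 4.
Assume c_k = 2^k + 2 for some k ≥ 1.
Then c_{k+1} = 2c_k − 2 = 2·(2^k + 2) − 2 = 2^{k+1} + 4 − 2 = 2^{k+1} + 2.
By induction, c_m = 2^m + 2 for all m ≥ 1.

c_m = 2^m + 2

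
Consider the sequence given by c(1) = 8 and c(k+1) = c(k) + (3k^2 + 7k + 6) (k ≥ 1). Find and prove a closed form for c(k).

Claim: c(k) = k^3 + 2k^2 + 3k + 2.

Base case: c(1) = 8, and 1^3 + 2·1^2 + 3·1 + 2 = 8.
Assume c(m) = m^3 + 2m^2 + 3m + 2.
Then c(m+1) = c(m) + (3m^2 + 7m + 6) = (m^3 + 2m^2 + 3m + 2) + (3m^2 + 7m + 6) = m^3 + 5m^2 + 10m + 8,
and (m+1)^3 + 2·(m+1)^2 + 3·(m+1) + 2 = m^3 + 5m^2 + 10m + 8.
Hence c(k) = k^3 + 2k^2 + 3k + 2 for every k ≥ 1, by induction.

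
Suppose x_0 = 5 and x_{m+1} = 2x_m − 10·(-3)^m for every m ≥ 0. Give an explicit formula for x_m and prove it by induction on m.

Claim: x_m = 3·2^m + 2·(-3)^m.

Base case: x_0 = 5, and 3·2^0 + 2·(-3)^0 = 3 + 2 = 5.
Assume x_k = 3·2^k + 2·(-3)^k for some k ≥ 0.
Then x_{k+1} = 2x_k − 10·(-3)^k = 2·(3·2^k + 2·(-3)^k) − 10·(-3)^k = 3·2^{k+1} + 4·(-3)^k − 10·(-3)^k = 3·2^{k+1} − 6·(-3)^k = 3·2^{k+1} + 2·(-3)^{k+1}.
By induction, x_m = 3·2^m + 2·(-3)^m for all m ≥ 0.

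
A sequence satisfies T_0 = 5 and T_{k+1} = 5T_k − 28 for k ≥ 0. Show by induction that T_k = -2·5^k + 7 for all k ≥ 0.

Base case: T_0 = 5, and -2·5^0 + 7 = -2 + 7 = 5.
Assume T_m = -2·5^m + 7 for some m ≥ 0.
Then T_{m+1} = 5T_m − 28 = 5·(-2·5^m + 7) − 28 = -10·5^m + 35 − 28 = -2·5^{m+1} + 7.
This completes the inductive step, so T_k = -2·5^k + 7 for all k ≥ 0.

T_k = -2·5^k + 7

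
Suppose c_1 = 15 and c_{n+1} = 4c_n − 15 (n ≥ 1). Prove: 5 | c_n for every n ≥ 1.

Base case: c_1 = 15 = 5·3, so 5 | c_1.
Assume 5 | c_m, so c_m = 5t for some integer t.
Then c_{m+1} = 4c_m − 15 = 4·(5t) − 15 = 5(4t − 3), so 5 | c_{m+1}.
Hence 5 | c_n for every n ≥ 1, by induction.

5 | c_n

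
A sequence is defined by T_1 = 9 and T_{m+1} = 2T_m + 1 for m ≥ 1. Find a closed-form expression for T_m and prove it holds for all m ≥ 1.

Claim: T_m = 5·2^m − 1.

Base case: T_1 = 9, and 5·2^1 − 1 = 10 − 1 = 9.
Assume T_r = 5·2^r − 1 for some r ≥ 1.
Then T_{r+1} = 2T_r + 1 = 2·(5·2^r − 1) + 1 = 10·2^r − 2 + 1 = 5·2^{r+1} − 1.
So the formula holds for r+1, and by induction T_m = 5·2^m − 1 for all m ≥ 1.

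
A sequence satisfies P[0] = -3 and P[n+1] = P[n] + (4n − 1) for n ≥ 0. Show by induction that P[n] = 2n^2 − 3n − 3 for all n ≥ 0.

Base case: P[0] = -3, and 2·0^2 − 3·0 − 3 = -3.
Assume P[r] = 2r^2 − 3r − 3.
Then P[r+1] = P[r] + (4r − 1) = (2r^2 − 3r − 3) + (4r − 1) = 2r^2 + r − 4,
and 2·(r+1)^2 − 3·(r+1) − 3 = 2r^2 + r − 4.
By induction, P[n] = 2n^2 − 3n − 3 for all n ≥ 0.

P[n] = 2n^2 − 3n − 3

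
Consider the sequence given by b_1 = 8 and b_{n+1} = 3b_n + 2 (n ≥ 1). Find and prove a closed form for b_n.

Claim: b_n = 3^{n+1} − 1.

Base case: b_1 = 8, and 3^{1+1} − 1 = 9 − 1 = 8.
Assume b_k = 3^{k+1} − 1 for some k ≥ 1.
Then b_{k+1} = 3b_k + 2 = 3·(3^{k+1} − 1) + 2 = 3^{k+2} − 3 + 2 = 3^{k+2} − 1.
Hence b_n = 3^{n+1} − 1 for every n ≥ 1, by induction.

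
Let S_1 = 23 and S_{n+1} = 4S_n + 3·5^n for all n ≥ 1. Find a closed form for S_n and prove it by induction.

Claim: S_n = 2·4^n + 3·5^n.

Base case: S_1 = 23, and 2·4^1 + 3·5^1 = 8 + 15 = 23.
Assume S_j = 2·4^j + 3·5^j for some j ≥ 1.
Then S_{j+1} = 4S_j + 3·5^j = 4·(2·4^j + 3·5^j) + 3·5^j = 2·4^{j+1} + 12·5^j + 3·5^j = 2·4^{j+1} + 15·5^j = 2·4^{j+1} + 3·5^{j+1}.
This completes the inductive step, so S_n = 2·4^n + 3·5^n for all n ≥ 1.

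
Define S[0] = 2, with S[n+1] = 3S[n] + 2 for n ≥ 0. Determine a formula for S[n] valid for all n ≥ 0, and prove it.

Claim: S[n] = 3^{n+1} − 1.

Base case: S[0] = 2, and 3^{0+1} − 1 = 3 − 1 = 2.
Assume S[m] = 3^{m+1} − 1 for some m ≥ 0.
Then S[m+1] = 3S[m] + 2 = 3·(3^{m+1} − 1) + 2 = 3^{m+2} − 3 + 2 = 3^{m+2} − 1.
This completes the inductive step, so S[n] = 3^{n+1} − 1 for all n ≥ 0.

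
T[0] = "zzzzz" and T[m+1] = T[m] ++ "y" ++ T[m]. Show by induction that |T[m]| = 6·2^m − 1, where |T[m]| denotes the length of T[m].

Base case: |T[0]| = 5, and 6·2^0 − 1 = 5.
Assume |T[k]| = 6·2^k − 1.
Then |T[k+1]| = |T[k]| + 1 + |T[k]| = 2|T[k]| + 1 = 2(6·2^k − 1) + 1 = 6·2^{k+1} − 2 + 1 = 6·2^{k+1} − 1.
By induction, |T[m]| = 6·2^m − 1 for all m ≥ 0.

|T[m]| = 6·2^m − 1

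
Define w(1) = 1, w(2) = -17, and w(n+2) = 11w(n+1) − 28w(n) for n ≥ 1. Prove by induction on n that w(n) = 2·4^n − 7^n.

Base cases: w(1) = 1 and 2·4^1 − 7^1 = 1; w(2) = -17 and 2·4^2 − 7^2 = -17.
Assume w(i) = 2·4^i − 7^i for all 1 ≤ i ≤ j, where j ≥ 2.
Then w(j+1) = 11w(j) − 28w(j−1) = 11·(2·4^j − 7^j) − 28·(2·4^{j−1} − 7^{j−1}) = 2·(11·4 − 28)4^{j−1} − (11·7 − 28)7^{j−1} = 32·4^{j−1} − 49·7^{j−1} = 2·4^{j+1} − 7^{j+1}.
So the formula holds for j+1, and by strong induction w(n) = 2·4^n − 7^n for all n ≥ 1.

w(n) = 2·4^n − 7^n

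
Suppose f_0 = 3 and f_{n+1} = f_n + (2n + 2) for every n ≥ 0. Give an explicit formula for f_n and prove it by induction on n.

Claim: f_n = n^2 + n + 3.

Base case: f_0 = 3, and 0^2 + 0 + 3 = 3.
Assume f_j = j^2 + j + 3.
Then f_{j+1} = f_j + (2j + 2) = (j^2 + j + 3) + (2j + 2) = j^2 + 3j + 5,
and (j+1)^2 + (j+1) + 3 = j^2 + 3j + 5.
Hence f_n = n^2 + n + 3 for every n ≥ 0, by induction.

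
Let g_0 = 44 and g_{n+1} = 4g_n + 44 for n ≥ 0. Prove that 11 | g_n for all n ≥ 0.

Base case: g_0 = 44 = 11·4, so 11 | g_0.
Assume 11 | g_m, so g_m = 11t for some integer t.
Then g_{m+1} = 4g_m + 44 = 4·(11t) + 44 = 11(4t + 4), so 11 | g_{m+1}.
Hence 11 | g_n for every n ≥ 0, by induction.

11 | g_n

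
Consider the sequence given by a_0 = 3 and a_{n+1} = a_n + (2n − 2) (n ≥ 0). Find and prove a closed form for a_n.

Claim: a_n = n^2 − 3n + 3.

Base case: a_0 = 3, and 0^2 − 3·0 + 3 = 3.
Assume a_j = j^2 − 3j + 3.
Then a_{j+1} = a_j + (2j − 2) = (j^2 − 3j + 3) + (2j − 2) = j^2 − j + 1,
and (j+1)^2 − 3·(j+1) + 3 = j^2 − j + 1.
This completes the inductive step, so a_n = n^2 − 3n + 3 for all n ≥ 0.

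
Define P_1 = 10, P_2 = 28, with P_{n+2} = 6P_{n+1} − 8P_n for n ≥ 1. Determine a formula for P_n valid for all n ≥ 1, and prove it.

Claim: P_n = 3·2^n + 4^n.

Base cases: P_1 = 10 and 3·2^1 + 4^1 = 10; P_2 = 28 and 3·2^2 + 4^2 = 28.
Assume P_j = 3·2^j + 4^j for all 1 ≤ j ≤ k, where k ≥ 2.
Then P_{k+1} = 6P_k − 8P_{k−1} = 6·(3·2^k + 4^k) − 8·(3·2^{k−1} + 4^{k−1}) = 3·(6·2 − 8)2^{k−1} + (6·4 − 8)4^{k−1} = 12·2^{k−1} + 16·4^{k−1} = 3·2^{k+1} + 4^{k+1}.
By strong induction, P_n = 3·2^n + 4^n for all n ≥ 1.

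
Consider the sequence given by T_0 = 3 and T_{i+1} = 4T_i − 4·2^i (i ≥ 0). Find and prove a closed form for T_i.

Claim: T_i = 4^i + 2·2^i.

Base case: T_0 = 3, and 4^0 + 2·2^0 = 1 + 2 = 3.
Assume T_k = 4^k + 2·2^k for some k ≥ 0.
Then T_{k+1} = 4T_k − 4·2^k = 4·(4^k + 2·2^k) − 4·2^k = 4^{k+1} + 8·2^k − 4·2^k = 4^{k+1} + 4·2^k = 4^{k+1} + 2·2^{k+1}.
Hence T_i = 4^i + 2·2^i for every i ≥ 0, by induction.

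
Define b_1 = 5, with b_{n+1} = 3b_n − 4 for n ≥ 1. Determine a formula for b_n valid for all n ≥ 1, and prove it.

Claim: b_n = 3^n + 2.

Base case: b_1 = 5, and 3^1 + 2 = 3 + 2 = 5.
Assume b_k = 3^k + 2 for some k ≥ 1.
Then b_{k+1} = 3b_k − 4 = 3·(3^k + 2) − 4 = 3^{k+1} + 6 − 4 = 3^{k+1} + 2.
This completes the inductive step, so b_n = 3^n + 2 for all n ≥ 1.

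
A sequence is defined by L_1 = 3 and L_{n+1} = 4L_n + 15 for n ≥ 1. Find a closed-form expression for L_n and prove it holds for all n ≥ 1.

Claim: L_n = 2·4^n − 5.

Base case: L_1 = 3, and 2·4^1 − 5 = 8 − 5 = 3.
Assume L_r = 2·4^r − 5 for some r ≥ 1.
Then L_{r+1} = 4L_r + 15 = 4·(2·4^r − 5) + 15 = 8·4^r − 20 + 15 = 2·4^{r+1} − 5.
So the formula holds for r+1, and by induction L_n = 2·4^n − 5 for all n ≥ 1.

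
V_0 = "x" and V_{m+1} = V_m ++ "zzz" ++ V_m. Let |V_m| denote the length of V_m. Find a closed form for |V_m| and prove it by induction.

Claim: |V_m| = 2^{m+2} − 3.

Base case: |V_0| = 1, and 2^{0+2} − 3 = 1.
Assume |V_j| = 2^{j+2} − 3.
Then |V_{j+1}| = |V_j| + 3 + |V_j| = 2|V_j| + 3 = 2(2^{j+2} − 3) + 3 = 2^{j+3} − 6 + 3 = 2^{j+3} − 3.
So the formula holds for j+1, and by induction |V_m| = 2^{m+2} − 3 for all m ≥ 0.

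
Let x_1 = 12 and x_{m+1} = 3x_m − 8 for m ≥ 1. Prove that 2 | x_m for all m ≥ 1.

Base case: x_1 = 12 = 2·6, so 2 | x_1.
Assume 2 | x_r, so x_r = 2t for some integer t.
Then x_{r+1} = 3x_r − 8 = 3·(2t) − 8 = 2(3t − 4), so 2 | x_{r+1}.
Hence 2 | x_m for every m ≥ 1, by induction.

2 | x_m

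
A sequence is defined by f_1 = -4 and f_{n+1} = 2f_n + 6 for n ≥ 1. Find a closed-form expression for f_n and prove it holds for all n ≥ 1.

Claim: f_n = 2^n − 6.

Base case: f_1 = -4, and 2^1 − 6 = 2 − 6 = -4.
Assume f_m = 2^m − 6 for some m ≥ 1.
Then f_{m+1} = 2f_m + 6 = 2·(2^m − 6) + 6 = 2^{m+1} − 12 + 6 = 2^{m+1} − 6.
This completes the inductive step, so f_n = 2^n − 6 for all n ≥ 1.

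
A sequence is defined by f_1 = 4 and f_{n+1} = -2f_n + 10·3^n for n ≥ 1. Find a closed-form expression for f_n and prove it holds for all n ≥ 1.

Claim: f_n = (-2)^n + 2·3^n.

Base case: f_1 = 4, and (-2)^1 + 2·3^1 = -2 + 6 = 4.
Assume f_r = (-2)^r + 2·3^r for some r ≥ 1.
Then f_{r+1} = -2f_r + 10·3^r = -2·((-2)^r + 2·3^r) + 10·3^r = (-2)^{r+1} − 4·3^r + 10·3^r = (-2)^{r+1} + 6·3^r = (-2)^{r+1} + 2·3^{r+1}.
By induction, f_n = (-2)^n + 2·3^n for all n ≥ 1.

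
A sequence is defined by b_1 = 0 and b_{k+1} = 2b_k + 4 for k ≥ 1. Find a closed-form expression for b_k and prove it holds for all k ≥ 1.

Claim: b_k = 2^{k+1} − 4.

Base case: b_1 = 0, and 2^{1+1} − 4 = 4 − 4 = 0.
Assume b_j = 2^{j+1} − 4 for some j ≥ 1.
Then b_{j+1} = 2b_j + 4 = 2·(2^{j+1} − 4) + 4 = 2^{j+2} − 8 + 4 = 2^{j+2} − 4.
By induction, b_k = 2^{k+1} − 4 for all k ≥ 1.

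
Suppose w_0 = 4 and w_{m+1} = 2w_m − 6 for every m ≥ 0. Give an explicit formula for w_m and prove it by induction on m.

Claim: w_m = -2^{m+1} + 6.

Base case: w_0 = 4, and -2^{0+1} + 6 = -2 + 6 = 4.
Assume w_r = -2^{r+1} + 6 for some r ≥ 0.
Then w_{r+1} = 2w_r − 6 = 2·(-2^{r+1} + 6) − 6 = -2^{r+2} + 12 − 6 = -2^{r+2} + 6.
This completes the inductive step, so w_m = -2^{m+1} + 6 for all m ≥ 0.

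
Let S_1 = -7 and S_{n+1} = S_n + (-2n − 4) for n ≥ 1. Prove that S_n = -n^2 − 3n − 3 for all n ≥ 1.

Base case: S_1 = -7, and -1^2 − 3·1 − 3 = -7.
Assume S_r = -r^2 − 3r − 3.
Then S_{r+1} = S_r + (-2r − 4) = (-r^2 − 3r − 3) + (-2r − 4) = -r^2 − 5r − 7,
and -(r+1)^2 − 3·(r+1) − 3 = -r^2 − 5r − 7.
This completes the inductive step, so S_n = -n^2 − 3n − 3 for all n ≥ 1.

S_n = -n^2 − 3n − 3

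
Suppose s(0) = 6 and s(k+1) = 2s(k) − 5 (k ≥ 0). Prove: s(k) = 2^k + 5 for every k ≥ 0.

Base case: s(0) = 6, and 2^0 + 5 = 1 + 5 = 6.
Assume s(j) = 2^j + 5 for some j ≥ 0.
Then s(j+1) = 2s(j) − 5 = 2·(2^j + 5) − 5 = 2^{j+1} + 10 − 5 = 2^{j+1} + 5.
This completes the inductive step, so s(k) = 2^k + 5 for all k ≥ 0.

s(k) = 2^k + 5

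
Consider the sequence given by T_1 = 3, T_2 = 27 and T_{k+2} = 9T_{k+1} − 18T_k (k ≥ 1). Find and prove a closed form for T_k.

Claim: T_k = -3^k + 6^k.

Base cases: T_1 = 3 and -3^1 + 6^1 = 3; T_2 = 27 and -3^2 + 6^2 = 27.
Assume T_j = -3^j + 6^j for all 1 ≤ j ≤ m, where m ≥ 2.
Then T_{m+1} = 9T_m − 18T_{m−1} = 9·(-3^m + 6^m) − 18·(-3^{m−1} + 6^{m−1}) = -(9·3 − 18)3^{m−1} + (9·6 − 18)6^{m−1} = -9·3^{m−1} + 36·6^{m−1} = -3^{m+1} + 6^{m+1}.
This completes the inductive step, so T_k = -3^k + 6^k for all k ≥ 1.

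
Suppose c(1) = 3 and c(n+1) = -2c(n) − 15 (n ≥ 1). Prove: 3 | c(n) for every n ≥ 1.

Base case: c(1) = 3 = 3·1, so 3 | c(1).
Assume 3 | c(j), so c(j) = 3t for some integer t.
Then c(j+1) = -2c(j) − 15 = -2·(3t) − 15 = 3(-2t − 5), so 3 | c(j+1).
By induction, 3 | c(n) for all n ≥ 1.

3 | c(n)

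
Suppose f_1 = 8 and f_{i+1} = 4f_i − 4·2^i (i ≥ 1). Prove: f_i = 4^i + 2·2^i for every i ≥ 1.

Base case: f_1 = 8, and 4^1 + 2·2^1 = 4 + 4 = 8.
Assume f_j = 4^j + 2·2^j for some j ≥ 1.
Then f_{j+1} = 4f_j − 4·2^j = 4·(4^j + 2·2^j) − 4·2^j = 4^{j+1} + 8·2^j − 4·2^j = 4^{j+1} + 4·2^j = 4^{j+1} + 2·2^{j+1}.
By induction, f_i = 4^i + 2·2^i for all i ≥ 1.

f_i = 4^i + 2·2^i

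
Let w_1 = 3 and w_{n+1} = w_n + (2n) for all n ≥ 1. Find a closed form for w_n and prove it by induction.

Claim: w_n = n^2 − n + 3.

Base case: w_1 = 3, and 1^2 − 1 + 3 = 3.
Assume w_k = k^2 − k + 3.
Then w_{k+1} = w_k + (2k) = (k^2 − k + 3) + (2k) = k^2 + k + 3,
and (k+1)^2 − (k+1) + 3 = k^2 + k + 3.
This completes the inductive step, so w_n = n^2 − n + 3 for all n ≥ 1.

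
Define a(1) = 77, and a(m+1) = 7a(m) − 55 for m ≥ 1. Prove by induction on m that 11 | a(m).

Base case: a(1) = 77 = 11·7, so 11 | a(1).
Assume 11 | a(r), so a(r) = 11t for some integer t.
Then a(r+1) = 7a(r) − 55 = 7·(11t) − 55 = 11(7t − 5), so 11 | a(r+1).
Hence 11 | a(m) for every m ≥ 1, by induction.

11 | a(m)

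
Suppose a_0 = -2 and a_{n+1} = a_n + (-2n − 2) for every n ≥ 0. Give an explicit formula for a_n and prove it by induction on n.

Claim: a_n = -n^2 − n − 2.

Base case: a_0 = -2, and -0^2 − 0 − 2 = -2.
Assume a_j = -j^2 − j − 2.
Then a_{j+1} = a_j + (-2j − 2) = (-j^2 − j − 2) + (-2j − 2) = -j^2 − 3j − 4,
and -(j+1)^2 − (j+1) − 2 = -j^2 − 3j − 4.
By induction, a_n = -n^2 − n − 2 for all n ≥ 0.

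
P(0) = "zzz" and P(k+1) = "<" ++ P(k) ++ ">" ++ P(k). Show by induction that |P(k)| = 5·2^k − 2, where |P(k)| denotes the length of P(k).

Base case: |P(0)| = 3, and 5·2^0 − 2 = 3.
Assume |P(r)| = 5·2^r − 2.
Then |P(r+1)| = 1 + |P(r)| + 1 + |P(r)| = 2|P(r)| + 2 = 2(5·2^r − 2) + 2 = 5·2^{r+1} − 4 + 2 = 5·2^{r+1} − 2.
So the formula holds for r+1, and by induction |P(k)| = 5·2^k − 2 for all k ≥ 0.

|P(k)| = 5·2^k − 2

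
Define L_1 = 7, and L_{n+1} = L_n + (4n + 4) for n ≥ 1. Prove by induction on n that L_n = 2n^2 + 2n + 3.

Base case: L_1 = 7, and 2·1^2 + 2·1 + 3 = 7.
Assume L_j = 2j^2 + 2j + 3.
Then L_{j+1} = L_j + (4j + 4) = (2j^2 + 2j + 3) + (4j + 4) = 2j^2 + 6j + 7,
and 2·(j+1)^2 + 2·(j+1) + 3 = 2j^2 + 6j + 7.
Hence L_n = 2n^2 + 2n + 3 for every n ≥ 1, by induction.

L_n = 2n^2 + 2n + 3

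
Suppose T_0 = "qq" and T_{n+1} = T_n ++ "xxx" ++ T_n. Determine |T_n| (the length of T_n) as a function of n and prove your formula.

Claim: |T_n| = 5·2^n − 3.

Base case: |T_0| = 2, and 5·2^0 − 3 = 2.
Assume |T_j| = 5·2^j − 3.
Then |T_{j+1}| = |T_j| + 3 + |T_j| = 2|T_j| + 3 = 2(5·2^j − 3) + 3 = 5·2^{j+1} − 6 + 3 = 5·2^{j+1} − 3.
So the formula holds for j+1, and by induction |T_n| = 5·2^n − 3 for all n ≥ 0.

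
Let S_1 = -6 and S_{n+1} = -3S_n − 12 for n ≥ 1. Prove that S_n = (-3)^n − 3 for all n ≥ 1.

Base case: S_1 = -6, and (-3)^1 − 3 = -3 − 3 = -6.
Assume S_j = (-3)^j − 3 for some j ≥ 1.
Then S_{j+1} = -3S_j − 12 = -3·((-3)^j − 3) − 12 = -3·(-3)^j + 9 − 12 = (-3)^{j+1} − 3.
This completes the inductive step, so S_n = (-3)^n − 3 for all n ≥ 1.

S_n = (-3)^n − 3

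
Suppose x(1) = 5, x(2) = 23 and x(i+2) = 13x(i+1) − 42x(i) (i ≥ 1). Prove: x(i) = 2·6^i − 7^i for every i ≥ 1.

Base cases: x(1) = 5 and 2·6^1 − 7^1 = 5; x(2) = 23 and 2·6^2 − 7^2 = 23.
Assume x(j) = 2·6^j − 7^j for all 1 ≤ j ≤ k, where k ≥ 2.
Then x(k+1) = 13x(k) − 42x(k−1) = 13·(2·6^k − 7^k) − 42·(2·6^{k−1} − 7^{k−1}) = 2·(13·6 − 42)6^{k−1} − (13·7 − 42)7^{k−1} = 72·6^{k−1} − 49·7^{k−1} = 2·6^{k+1} − 7^{k+1}.
By strong induction, x(i) = 2·6^i − 7^i for all i ≥ 1.

x(i) = 2·6^i − 7^i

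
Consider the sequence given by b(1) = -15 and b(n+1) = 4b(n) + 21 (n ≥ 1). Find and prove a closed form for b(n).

Claim: b(n) = -2·4^n − 7.

Base case: b(1) = -15, and -2·4^1 − 7 = -8 − 7 = -15.
Assume b(k) = -2·4^k − 7 for some k ≥ 1.
Then b(k+1) = 4b(k) + 21 = 4·(-2·4^k − 7) + 21 = -8·4^k − 28 + 21 = -2·4^{k+1} − 7.
Hence b(n) = -2·4^n − 7 for every n ≥ 1, by induction.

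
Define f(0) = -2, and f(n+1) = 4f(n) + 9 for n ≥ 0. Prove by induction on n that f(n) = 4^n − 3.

Base case: f(0) = -2, and 4^0 − 3 = 1 − 3 = -2.
Assume f(r) = 4^r − 3 for some r ≥ 0.
Then f(r+1) = 4f(r) + 9 = 4·(4^r − 3) + 9 = 4^{r+1} − 12 + 9 = 4^{r+1} − 3.
Hence f(n) = 4^n − 3 for every n ≥ 0, by induction.

f(n) = 4^n − 3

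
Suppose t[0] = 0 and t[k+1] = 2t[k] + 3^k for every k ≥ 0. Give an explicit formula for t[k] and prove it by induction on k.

Claim: t[k] = -2^k + 3^k.

Base case: t[0] = 0, and -2^0 + 3^0 = -1 + 1 = 0.
Assume t[r] = -2^r + 3^r for some r ≥ 0.
Then t[r+1] = 2t[r] + 3^r = 2·(-2^r + 3^r) + 3^r = -2^{r+1} + 2·3^r + 3^r = -2^{r+1} + 3·3^r = -2^{r+1} + 3^{r+1}.
Hence t[k] = -2^k + 3^k for every k ≥ 0, by induction.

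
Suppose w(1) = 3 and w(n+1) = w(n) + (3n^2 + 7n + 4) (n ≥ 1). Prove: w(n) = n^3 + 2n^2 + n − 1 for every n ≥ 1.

Base case: w(1) = 3, and 1^3 + 2·1^2 + 1 − 1 = 3.
Assume w(k) = k^3 + 2k^2 + k − 1.
Then w(k+1) = w(k) + (3k^2 + 7k + 4) = (k^3 + 2k^2 + k − 1) + (3k^2 + 7k + 4) = k^3 + 5k^2 + 8k + 3,
and (k+1)^3 + 2·(k+1)^2 + (k+1) − 1 = k^3 + 5k^2 + 8k + 3.
By induction, w(n) = n^3 + 2n^2 + n − 1 for all n ≥ 1.

w(n) = n^3 + 2n^2 + n − 1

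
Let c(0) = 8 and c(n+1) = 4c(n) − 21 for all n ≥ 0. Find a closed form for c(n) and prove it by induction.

Claim: c(n) = 4^n + 7.

Base case: c(0) = 8, and 4^0 + 7 = 1 + 7 = 8.
Assume c(m) = 4^m + 7 for some m ≥ 0.
Then c(m+1) = 4c(m) − 21 = 4·(4^m + 7) − 21 = 4^{m+1} + 28 − 21 = 4^{m+1} + 7.
This completes the inductive step, so c(n) = 4^n + 7 for all n ≥ 0.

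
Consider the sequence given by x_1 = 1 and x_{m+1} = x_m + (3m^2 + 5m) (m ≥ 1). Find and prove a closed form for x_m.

Claim: x_m = m^3 + m^2 − 2m + 1.

Base case: x_1 = 1, and 1^3 + 1^2 − 2·1 + 1 = 1.
Assume x_j = j^3 + j^2 − 2j + 1.
Then x_{j+1} = x_j + (3j^2 + 5j) = (j^3 + j^2 − 2j + 1) + (3j^2 + 5j) = j^3 + 4j^2 + 3j + 1,
and (j+1)^3 + (j+1)^2 − 2·(j+1) + 1 = j^3 + 4j^2 + 3j + 1.
This completes the inductive step, so x_m = m^3 + m^2 − 2m + 1 for all m ≥ 1.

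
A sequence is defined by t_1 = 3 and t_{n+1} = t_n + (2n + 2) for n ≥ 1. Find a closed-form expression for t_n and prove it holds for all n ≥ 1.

Claim: t_n = n^2 + n + 1.

Base case: t_1 = 3, and 1^2 + 1 + 1 = 3.
Assume t_m = m^2 + m + 1.
Then t_{m+1} = t_m + (2m + 2) = (m^2 + m + 1) + (2m + 2) = m^2 + 3m + 3,
and (m+1)^2 + (m+1) + 1 = m^2 + 3m + 3.
Hence t_n = n^2 + n + 1 for every n ≥ 1, by induction.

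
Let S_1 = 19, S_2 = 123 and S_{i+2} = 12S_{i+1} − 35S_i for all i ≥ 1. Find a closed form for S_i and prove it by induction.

Claim: S_i = 5^i + 2·7^i.

Base cases: S_1 = 19 and 5^1 + 2·7^1 = 19; S_2 = 123 and 5^2 + 2·7^2 = 123.
Assume S_j = 5^j + 2·7^j for all 1 ≤ j ≤ m, where m ≥ 2.
Then S_{m+1} = 12S_m − 35S_{m−1} = 12·(5^m + 2·7^m) − 35·(5^{m−1} + 2·7^{m−1}) = (12·5 − 35)5^{m−1} + 2·(12·7 − 35)7^{m−1} = 25·5^{m−1} + 98·7^{m−1} = 5^{m+1} + 2·7^{m+1}.
This completes the inductive step, so S_i = 5^i + 2·7^i for all i ≥ 1.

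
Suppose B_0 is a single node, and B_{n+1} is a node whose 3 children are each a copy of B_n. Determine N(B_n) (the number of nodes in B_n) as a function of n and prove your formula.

Claim: N(B_n) = (3^{n+1} − 1)/2.

Base case: N(B_0) = 1, and (3^{0+1} − 1)/2 = 1.
Assume N(B_j) = (3^{j+1} − 1)/2.
Then N(B_{j+1}) = 1 + 3N(B_j) = 1 + 3·(3^{j+1} − 1)/2 = 1 + (3^{j+2} − 3)/2 = (2 + 3^{j+2} − 3)/2 = (3^{j+2} − 1)/2.
This completes the inductive step, so N(B_n) = (3^{n+1} − 1)/2 for all n ≥ 0.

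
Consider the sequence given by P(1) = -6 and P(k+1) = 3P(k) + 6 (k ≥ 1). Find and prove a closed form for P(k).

Claim: P(k) = -3^k − 3.

Base case: P(1) = -6, and -3^1 − 3 = -3 − 3 = -6.
Assume P(r) = -3^r − 3 for some r ≥ 1.
Then P(r+1) = 3P(r) + 6 = 3·(-3^r − 3) + 6 = -3^{r+1} − 9 + 6 = -3^{r+1} − 3.
So the formula holds for r+1, and by induction P(k) = -3^k − 3 for all k ≥ 1.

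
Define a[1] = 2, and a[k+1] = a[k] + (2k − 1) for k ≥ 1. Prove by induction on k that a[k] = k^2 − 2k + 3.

Base case: a[1] = 2, and 1^2 − 2·1 + 3 = 2.
Assume a[j] = j^2 − 2j + 3.
Then a[j+1] = a[j] + (2j − 1) = (j^2 − 2j + 3) + (2j − 1) = j^2 + 2,
and (j+1)^2 − 2·(j+1) + 3 = j^2 + 2.
Hence a[k] = k^2 − 2k + 3 for every k ≥ 1, by induction.

a[k] = k^2 − 2k + 3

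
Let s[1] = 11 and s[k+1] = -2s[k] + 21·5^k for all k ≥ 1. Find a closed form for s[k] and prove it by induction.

Claim: s[k] = 2·(-2)^k + 3·5^k.

Base case: s[1] = 11, and 2·(-2)^1 + 3·5^1 = -4 + 15 = 11.
Assume s[r] = 2·(-2)^r + 3·5^r for some r ≥ 1.
Then s[r+1] = -2s[r] + 21·5^r = -2·(2·(-2)^r + 3·5^r) + 21·5^r = 2·(-2)^{r+1} − 6·5^r + 21·5^r = 2·(-2)^{r+1} + 15·5^r = 2·(-2)^{r+1} + 3·5^{r+1}.
So the formula holds for r+1, and by induction s[k] = 2·(-2)^k + 3·5^k for all k ≥ 1.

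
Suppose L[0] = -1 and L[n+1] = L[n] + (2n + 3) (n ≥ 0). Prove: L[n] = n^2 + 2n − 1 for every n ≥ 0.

Base case: L[0] = -1, and 0^2 + 2·0 − 1 = -1.
Assume L[r] = r^2 + 2r − 1.
Then L[r+1] = L[r] + (2r + 3) = (r^2 + 2r − 1) + (2r + 3) = r^2 + 4r + 2,
and (r+1)^2 + 2·(r+1) − 1 = r^2 + 4r + 2.
This completes the inductive step, so L[n] = n^2 + 2n − 1 for all n ≥ 0.

L[n] = n^2 + 2n − 1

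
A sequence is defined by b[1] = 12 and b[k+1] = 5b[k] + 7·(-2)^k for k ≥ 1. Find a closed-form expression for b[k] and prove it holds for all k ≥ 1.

Claim: b[k] = 2·5^k − (-2)^k.

Base case: b[1] = 12, and 2·5^1 − (-2)^1 = 10 + 2 = 12.
Assume b[j] = 2·5^j − (-2)^j for some j ≥ 1.
Then b[j+1] = 5b[j] + 7·(-2)^j = 5·(2·5^j − (-2)^j) + 7·(-2)^j = 2·5^{j+1} − 5·(-2)^j + 7·(-2)^j = 2·5^{j+1} + 2·(-2)^j = 2·5^{j+1} − (-2)^{j+1}.
By induction, b[k] = 2·5^k − (-2)^k for all k ≥ 1.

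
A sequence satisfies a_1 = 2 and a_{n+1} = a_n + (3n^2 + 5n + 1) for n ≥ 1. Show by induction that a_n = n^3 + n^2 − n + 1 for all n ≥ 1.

Base case: a_1 = 2, and 1^3 + 1^2 − 1 + 1 = 2.
Assume a_r = r^3 + r^2 − r + 1.
Then a_{r+1} = a_r + (3r^2 + 5r + 1) = (r^3 + r^2 − r + 1) + (3r^2 + 5r + 1) = r^3 + 4r^2 + 4r + 2,
and (r+1)^3 + (r+1)^2 − (r+1) + 1 = r^3 + 4r^2 + 4r + 2.
This completes the inductive step, so a_n = n^3 + n^2 − n + 1 for all n ≥ 1.

a_n = n^3 + n^2 − n + 1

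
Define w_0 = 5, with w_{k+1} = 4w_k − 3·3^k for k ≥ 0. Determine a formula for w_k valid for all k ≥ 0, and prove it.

Claim: w_k = 2·4^k + 3·3^k.

Base case: w_0 = 5, and 2·4^0 + 3·3^0 = 2 + 3 = 5.
Assume w_j = 2·4^j + 3·3^j for some j ≥ 0.
Then w_{j+1} = 4w_j − 3·3^j = 4·(2·4^j + 3·3^j) − 3·3^j = 2·4^{j+1} + 12·3^j − 3·3^j = 2·4^{j+1} + 9·3^j = 2·4^{j+1} + 3·3^{j+1}.
This completes the inductive step, so w_k = 2·4^k + 3·3^k for all k ≥ 0.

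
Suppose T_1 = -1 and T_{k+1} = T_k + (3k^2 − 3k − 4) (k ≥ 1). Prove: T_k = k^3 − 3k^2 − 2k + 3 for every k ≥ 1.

Base case: T_1 = -1, and 1^3 − 3·1^2 − 2·1 + 3 = -1.
Assume T_j = j^3 − 3j^2 − 2j + 3.
Then T_{j+1} = T_j + (3j^2 − 3j − 4) = (j^3 − 3j^2 − 2j + 3) + (3j^2 − 3j − 4) = j^3 − 5j − 1,
and (j+1)^3 − 3·(j+1)^2 − 2·(j+1) + 3 = j^3 − 5j − 1.
By induction, T_k = k^3 − 3k^2 − 2k + 3 for all k ≥ 1.

T_k = k^3 − 3k^2 − 2k + 3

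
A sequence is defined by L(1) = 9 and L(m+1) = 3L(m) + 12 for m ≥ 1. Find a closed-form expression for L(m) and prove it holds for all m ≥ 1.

Claim: L(m) = 5·3^m − 6.

Base case: L(1) = 9, and 5·3^1 − 6 = 15 − 6 = 9.
Assume L(k) = 5·3^k − 6 for some k ≥ 1.
Then L(k+1) = 3L(k) + 12 = 3·(5·3^k − 6) + 12 = 15·3^k − 18 + 12 = 5·3^{k+1} − 6.
Hence L(m) = 5·3^m − 6 for every m ≥ 1, by induction.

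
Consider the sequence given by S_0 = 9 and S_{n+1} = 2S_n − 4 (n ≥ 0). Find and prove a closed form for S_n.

Claim: S_n = 5·2^n + 4.

Base case: S_0 = 9, and 5·2^0 + 4 = 5 + 4 = 9.
Assume S_j = 5·2^j + 4 for some j ≥ 0.
Then S_{j+1} = 2S_j − 4 = 2·(5·2^j + 4) − 4 = 10·2^j + 8 − 4 = 5·2^{j+1} + 4.
This completes the inductive step, so S_n = 5·2^n + 4 for all n ≥ 0.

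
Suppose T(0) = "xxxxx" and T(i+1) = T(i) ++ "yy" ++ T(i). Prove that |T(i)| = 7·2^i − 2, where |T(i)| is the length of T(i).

Base case: |T(0)| = 5, and 7·2^0 − 2 = 5.
Assume |T(j)| = 7·2^j − 2.
Then |T(j+1)| = |T(j)| + 2 + |T(j)| = 2|T(j)| + 2 = 2(7·2^j − 2) + 2 = 7·2^{j+1} − 4 + 2 = 7·2^{j+1} − 2.
This completes the inductive step, so |T(i)| = 7·2^i − 2 for all i ≥ 0.

|T(i)| = 7·2^i − 2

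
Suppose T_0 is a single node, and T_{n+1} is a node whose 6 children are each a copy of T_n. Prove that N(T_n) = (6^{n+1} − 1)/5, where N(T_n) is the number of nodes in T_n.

Base case: N(T_0) = 1, and (6^{0+1} − 1)/5 = 1.
Assume N(T_r) = (6^{r+1} − 1)/5.
Then N(T_{r+1}) = 1 + 6N(T_r) = 1 + 6·(6^{r+1} − 1)/5 = 1 + (6^{r+2} − 6)/5 = (5 + 6^{r+2} − 6)/5 = (6^{r+2} − 1)/5.
This completes the inductive step, so N(T_n) = (6^{n+1} − 1)/5 for all n ≥ 0.

N(T_n) = (6^{n+1} − 1)/5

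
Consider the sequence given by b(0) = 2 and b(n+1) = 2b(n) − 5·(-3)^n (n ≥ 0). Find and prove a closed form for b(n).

Claim: b(n) = 2^n + (-3)^n.

Base case: b(0) = 2, and 2^0 + (-3)^0 = 1 + 1 = 2.
Assume b(r) = 2^r + (-3)^r for some r ≥ 0.
Then b(r+1) = 2b(r) − 5·(-3)^r = 2·(2^r + (-3)^r) − 5·(-3)^r = 2^{r+1} + 2·(-3)^r − 5·(-3)^r = 2^{r+1} − 3·(-3)^r = 2^{r+1} + (-3)^{r+1}.
Hence b(n) = 2^n + (-3)^n for every n ≥ 0, by induction.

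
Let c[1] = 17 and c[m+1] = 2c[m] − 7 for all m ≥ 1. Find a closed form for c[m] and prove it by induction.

Claim: c[m] = 5·2^m + 7.

Base case: c[1] = 17, and 5·2^1 + 7 = 10 + 7 = 17.
Assume c[j] = 5·2^j + 7 for some j ≥ 1.
Then c[j+1] = 2c[j] − 7 = 2·(5·2^j + 7) − 7 = 10·2^j + 14 − 7 = 5·2^{j+1} + 7.
So the formula holds for j+1, and by induction c[m] = 5·2^m + 7 for all m ≥ 1.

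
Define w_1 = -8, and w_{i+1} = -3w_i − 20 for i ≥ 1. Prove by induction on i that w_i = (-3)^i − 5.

Base case: w_1 = -8, and (-3)^1 − 5 = -3 − 5 = -8.
Assume w_k = (-3)^k − 5 for some k ≥ 1.
Then w_{k+1} = -3w_k − 20 = -3·((-3)^k − 5) − 20 = -3·(-3)^k + 15 − 20 = (-3)^{k+1} − 5.
So the formula holds for k+1, and by induction w_i = (-3)^i − 5 for all i ≥ 1.

w_i = (-3)^i − 5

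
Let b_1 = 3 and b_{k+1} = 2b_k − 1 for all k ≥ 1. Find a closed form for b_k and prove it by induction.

Claim: b_k = 2^k + 1.

Base case: b_1 = 3, and 2^1 + 1 = 2 + 1 = 3.
Assume b_r = 2^r + 1 for some r ≥ 1.
Then b_{r+1} = 2b_r − 1 = 2·(2^r + 1) − 1 = 2^{r+1} + 2 − 1 = 2^{r+1} + 1.
Hence b_k = 2^k + 1 for every k ≥ 1, by induction.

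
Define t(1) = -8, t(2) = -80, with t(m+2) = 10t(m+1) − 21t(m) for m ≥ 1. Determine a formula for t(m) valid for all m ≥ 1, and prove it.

Claim: t(m) = 2·3^m − 2·7^m.

Base cases: t(1) = -8 and 2·3^1 − 2·7^1 = -8; t(2) = -80 and 2·3^2 − 2·7^2 = -80.
Assume t(j) = 2·3^j − 2·7^j for all 1 ≤ j ≤ r, where r ≥ 2.
Then t(r+1) = 10t(r) − 21t(r−1) = 10·(2·3^r − 2·7^r) − 21·(2·3^{r−1} − 2·7^{r−1}) = 2·(10·3 − 21)3^{r−1} − 2·(10·7 − 21)7^{r−1} = 18·3^{r−1} − 98·7^{r−1} = 2·3^{r+1} − 2·7^{r+1}.
By strong induction, t(m) = 2·3^m − 2·7^m for all m ≥ 1.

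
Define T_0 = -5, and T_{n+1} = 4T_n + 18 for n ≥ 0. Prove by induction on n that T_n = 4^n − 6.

Base case: T_0 = -5, and 4^0 − 6 = 1 − 6 = -5.
Assume T_r = 4^r − 6 for some r ≥ 0.
Then T_{r+1} = 4T_r + 18 = 4·(4^r − 6) + 18 = 4^{r+1} − 24 + 18 = 4^{r+1} − 6.
Hence T_n = 4^n − 6 for every n ≥ 0, by induction.

T_n = 4^n − 6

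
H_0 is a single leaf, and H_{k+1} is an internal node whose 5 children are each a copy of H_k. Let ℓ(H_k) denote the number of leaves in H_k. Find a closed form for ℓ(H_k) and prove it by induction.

Claim: ℓ(H_k) = 5^k.

Base case: ℓ(H_0) = 1, and 5^0 = 1.
Assume ℓ(H_m) = 5^m.
Then ℓ(H_{m+1}) = 5·ℓ(H_m) = 5·5^m = 5^{m+1}.
So the formula holds for m+1, and by induction ℓ(H_k) = 5^k for all k ≥ 0.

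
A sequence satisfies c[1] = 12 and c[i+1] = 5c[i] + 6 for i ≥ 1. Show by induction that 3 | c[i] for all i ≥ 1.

Base case: c[1] = 12 = 3·4, so 3 | c[1].
Assume 3 | c[j], so c[j] = 3t for some integer t.
Then c[j+1] = 5c[j] + 6 = 5·(3t) + 6 = 3(5t + 2), so 3 | c[j+1].
Hence 3 | c[i] for every i ≥ 1, by induction.

3 | c[i]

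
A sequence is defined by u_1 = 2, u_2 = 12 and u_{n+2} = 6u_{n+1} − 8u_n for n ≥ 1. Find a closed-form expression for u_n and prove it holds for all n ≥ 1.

Claim: u_n = 4^n − 2^n.

Base cases: u_1 = 2 and 4^1 − 2^1 = 2; u_2 = 12 and 4^2 − 2^2 = 12.
Assume u_j = 4^j − 2^j for all 1 ≤ j ≤ m, where m ≥ 2.
Then u_{m+1} = 6u_m − 8u_{m−1} = 6·(4^m − 2^m) − 8·(4^{m−1} − 2^{m−1}) = (6·4 − 8)4^{m−1} − (6·2 − 8)2^{m−1} = 16·4^{m−1} − 4·2^{m−1} = 4^{m+1} − 2^{m+1}.
So the formula holds for m+1, and by strong induction u_n = 4^n − 2^n for all n ≥ 1.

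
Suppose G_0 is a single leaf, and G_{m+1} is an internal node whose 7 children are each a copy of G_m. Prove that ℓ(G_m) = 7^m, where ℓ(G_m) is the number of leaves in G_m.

Base case: ℓ(G_0) = 1, and 7^0 = 1.
Assume ℓ(G_k) = 7^k.
Then ℓ(G_{k+1}) = 7·ℓ(G_k) = 7·7^k = 7^{k+1}.
This completes the inductive step, so ℓ(G_m) = 7^m for all m ≥ 0.

ℓ(G_m) = 7^m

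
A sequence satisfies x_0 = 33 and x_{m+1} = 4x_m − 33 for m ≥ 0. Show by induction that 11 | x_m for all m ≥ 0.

Base case: x_0 = 33 = 11·3, so 11 | x_0.
Assume 11 | x_r, so x_r = 11t for some integer t.
Then x_{r+1} = 4x_r − 33 = 4·(11t) − 33 = 11(4t − 3), so 11 | x_{r+1}.
This completes the inductive step, so 11 | x_m for all m ≥ 0.

11 | x_m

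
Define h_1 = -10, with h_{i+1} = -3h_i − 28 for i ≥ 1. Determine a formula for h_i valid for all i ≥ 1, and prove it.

Claim: h_i = (-3)^i − 7.

Base case: h_1 = -10, and (-3)^1 − 7 = -3 − 7 = -10.
Assume h_j = (-3)^j − 7 for some j ≥ 1.
Then h_{j+1} = -3h_j − 28 = -3·((-3)^j − 7) − 28 = -3·(-3)^j + 21 − 28 = (-3)^{j+1} − 7.
Hence h_i = (-3)^i − 7 for every i ≥ 1, by induction.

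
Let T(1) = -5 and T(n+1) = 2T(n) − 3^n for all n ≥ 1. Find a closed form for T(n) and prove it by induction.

Claim: T(n) = -2^n − 3^n.

Base case: T(1) = -5, and -2^1 − 3^1 = -2 − 3 = -5.
Assume T(r) = -2^r − 3^r for some r ≥ 1.
Then T(r+1) = 2T(r) − 3^r = 2·(-2^r − 3^r) − 3^r = -2^{r+1} − 2·3^r − 3^r = -2^{r+1} − 3·3^r = -2^{r+1} − 3^{r+1}.
This completes the inductive step, so T(n) = -2^n − 3^n for all n ≥ 1.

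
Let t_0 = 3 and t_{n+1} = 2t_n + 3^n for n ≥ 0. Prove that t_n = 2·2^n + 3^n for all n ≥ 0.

Base case: t_0 = 3, and 2·2^0 + 3^0 = 2 + 1 = 3.
Assume t_r = 2·2^r + 3^r for some r ≥ 0.
Then t_{r+1} = 2t_r + 3^r = 2·(2·2^r + 3^r) + 3^r = 2·2^{r+1} + 2·3^r + 3^r = 2·2^{r+1} + 3·3^r = 2·2^{r+1} + 3^{r+1}.
By induction, t_n = 2·2^n + 3^n for all n ≥ 0.

t_n = 2·2^n + 3^n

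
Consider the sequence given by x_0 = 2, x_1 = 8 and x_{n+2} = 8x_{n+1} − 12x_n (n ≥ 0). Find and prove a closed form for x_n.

Claim: x_n = 2^n + 6^n.

Base cases: x_0 = 2 and 2^0 + 6^0 = 2; x_1 = 8 and 2^1 + 6^1 = 8.
Assume x_i = 2^i + 6^i for all 0 ≤ i ≤ j, where j ≥ 1.
Then x_{j+1} = 8x_j − 12x_{j−1} = 8·(2^j + 6^j) − 12·(2^{j−1} + 6^{j−1}) = (8·2 − 12)2^{j−1} + (8·6 − 12)6^{j−1} = 4·2^{j−1} + 36·6^{j−1} = 2^{j+1} + 6^{j+1}.
Hence x_n = 2^n + 6^n for every n ≥ 0, by strong induction.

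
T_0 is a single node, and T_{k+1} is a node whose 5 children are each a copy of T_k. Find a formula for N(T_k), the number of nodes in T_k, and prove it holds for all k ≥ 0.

Claim: N(T_k) = (5^{k+1} − 1)/4.

Base case: N(T_0) = 1, and (5^{0+1} − 1)/4 = 1.
Assume N(T_r) = (5^{r+1} − 1)/4.
Then N(T_{r+1}) = 1 + 5N(T_r) = 1 + 5·(5^{r+1} − 1)/4 = 1 + (5^{r+2} − 5)/4 = (4 + 5^{r+2} − 5)/4 = (5^{r+2} − 1)/4.
Hence N(T_k) = (5^{k+1} − 1)/4 for every k ≥ 0, by induction.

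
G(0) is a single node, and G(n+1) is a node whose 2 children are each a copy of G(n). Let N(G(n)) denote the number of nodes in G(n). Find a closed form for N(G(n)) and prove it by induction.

Claim: N(G(n)) = 2^{n+1} − 1.

Base case: N(G(0)) = 1, and 2^{0+1} − 1 = 1.
Assume N(G(m)) = 2^{m+1} − 1.
Then N(G(m+1)) = 1 + 2N(G(m)) = 1 + 2(2^{m+1} − 1) = 2^{m+2} − 2 + 1 = 2^{m+2} − 1.
So the formula holds for m+1, and by induction N(G(n)) = 2^{n+1} − 1 for all n ≥ 0.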